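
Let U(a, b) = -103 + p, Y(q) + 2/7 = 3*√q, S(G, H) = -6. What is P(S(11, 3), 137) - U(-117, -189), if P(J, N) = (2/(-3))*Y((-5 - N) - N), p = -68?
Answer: 3595/21 - 6*I*√31 ≈ 171.19 - 33.407*I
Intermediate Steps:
Y(q) = -2/7 + 3*√q
U(a, b) = -171 (U(a, b) = -103 - 68 = -171)
P(J, N) = 4/21 - 2*√(-5 - 2*N) (P(J, N) = (2/(-3))*(-2/7 + 3*√((-5 - N) - N)) = (2*(-⅓))*(-2/7 + 3*√(-5 - 2*N)) = -2*(-2/7 + 3*√(-5 - 2*N))/3 = 4/21 - 2*√(-5 - 2*N))
P(S(11, 3), 137) - U(-117, -189) = (4/21 - 2*√(-5 - 2*137)) - 1*(-171) = (4/21 - 2*√(-5 - 274)) + 171 = (4/21 - 6*I*√31) + 171 = 3595/21 - 6*I*√31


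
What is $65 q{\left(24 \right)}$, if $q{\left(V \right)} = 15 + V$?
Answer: $2535$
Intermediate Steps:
$65 q{\left(24 \right)} = 65 \left(15 + 24\right) = 65 \cdot 39 = 2535$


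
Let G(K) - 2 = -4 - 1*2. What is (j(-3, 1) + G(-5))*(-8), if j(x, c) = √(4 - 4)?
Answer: 32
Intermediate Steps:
G(K) = -4 (G(K) = 2 + (-4 - 1*2) = 2 + (-4 - 2) = 2 - 6 = -4)
j(x, c) = 0 (j(x, c) = √0 = 0)
(j(-3, 1) + G(-5))*(-8) = (0 - 4)*(-8) = -4*(-8) = 32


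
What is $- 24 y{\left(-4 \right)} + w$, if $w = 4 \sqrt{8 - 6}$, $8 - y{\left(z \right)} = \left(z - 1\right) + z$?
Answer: $-408 + 4 \sqrt{2} \approx -402.34$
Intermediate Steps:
$y{\left(z \right)} = 9 - 2 z$ ($y{\left(z \right)} = 8 - \left(\left(z - 1\right) + z\right) = 8 - \left(\left(-1 + z\right) + z\right) = 8 - \left(-1 + 2 z\right) = 9 - 2 z$)
$w = 4 \sqrt{2} \approx 5.6569$
$- 24 y{\left(-4 \right)} + w = - 24 \left(9 - -8\right) + 4 \sqrt{2} = - 24 \left(9 + 8\right) + 4 \sqrt{2} = \left(-24\right) 17 + 4 \sqrt{2} = -408 + 4 \sqrt{2}$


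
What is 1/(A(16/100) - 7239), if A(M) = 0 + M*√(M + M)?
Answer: -113109375/818798765497 - 1000*√2/818798765497 ≈ -0.00013814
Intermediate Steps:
A(M) = √2*M^(3/2) (A(M) = 0 + M*√(2*M) = 0 + M*(√2*√M) = 0 + √2*M^(3/2) = √2*M^(3/2))
1/(A(16/100) - 7239) = 1/(√2*(16/100)^(3/2) - 7239) = 1/(√2*(16*(1/100))^(3/2) - 7239) = 1/(√2*(4/25)^(3/2) - 7239) = 1/(√2*(8/125) - 7239) = 1/(8*√2/125 - 7239) = 1/(-7239 + 8*√2/125)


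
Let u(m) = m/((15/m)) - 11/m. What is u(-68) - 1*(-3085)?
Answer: 3461297/1020 ≈ 3393.4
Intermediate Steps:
u(m) = -11/m + m²/15 (u(m) = m*(m/15) - 11/m = m²/15 - 11/m = -11/m + m²/15)
u(-68) - 1*(-3085) = (1/15)*(-165 + (-68)³)/(-68) - 1*(-3085) = (1/15)*(-1/68)*(-165 - 314432) + 3085 = (1/15)*(-1/68)*(-314597) + 3085 = 314597/1020 + 3085 = 3461297/1020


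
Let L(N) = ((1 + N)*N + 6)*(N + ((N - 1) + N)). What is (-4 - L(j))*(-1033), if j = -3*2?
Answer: -702440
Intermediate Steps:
j = -6
L(N) = (-1 + 3*N)*(6 + N*(1 + N)) (L(N) = (N*(1 + N) + 6)*(N + ((-1 + N) + N)) = (6 + N*(1 + N))*(N + (-1 + 2*N)) = (6 + N*(1 + N))*(-1 + 3*N) = (-1 + 3*N)*(6 + N*(1 + N)))
(-4 - L(j))*(-1033) = (-4 - (-6 + 2*(-6)² + 3*(-6)³ + 17*(-6)))*(-1033) = (-4 - (-6 + 2*36 + 3*(-216) - 102))*(-1033) = (-4 - (-6 + 72 - 648 - 102))*(-1033) = (-4 - 1*(-684))*(-1033) = (-4 + 684)*(-1033) = 680*(-1033) = -702440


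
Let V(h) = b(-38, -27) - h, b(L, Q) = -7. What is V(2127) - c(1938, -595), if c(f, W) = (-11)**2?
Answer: -2255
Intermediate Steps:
c(f, W) = 121
V(h) = -7 - h
V(2127) - c(1938, -595) = (-7 - 1*2127) - 1*121 = (-7 - 2127) - 121 = -2134 - 121 = -2255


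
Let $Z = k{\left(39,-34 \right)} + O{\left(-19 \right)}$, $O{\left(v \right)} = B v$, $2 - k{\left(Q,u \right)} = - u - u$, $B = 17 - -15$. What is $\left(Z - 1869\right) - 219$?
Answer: $-2762$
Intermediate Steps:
$B = 32$ ($B = 17 + 15 = 32$)
$k{\left(Q,u \right)} = 2 + 2 u$ ($k{\left(Q,u \right)} = 2 - \left(- u - u\right) = 2 - - 2 u = 2 + 2 u$)
$O{\left(v \right)} = 32 v$
$Z = -674$ ($Z = \left(2 + 2 \left(-34\right)\right) + 32 \left(-19\right) = \left(2 - 68\right) - 608 = -66 - 608 = -674$)
$\left(Z - 1869\right) - 219 = \left(-674 - 1869\right) - 219 = -2543 - 219 = -2762$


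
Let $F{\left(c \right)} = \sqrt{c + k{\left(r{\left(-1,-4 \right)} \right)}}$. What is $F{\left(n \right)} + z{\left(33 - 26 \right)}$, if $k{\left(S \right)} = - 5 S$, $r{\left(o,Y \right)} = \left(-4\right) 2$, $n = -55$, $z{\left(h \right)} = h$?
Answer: $7 + i \sqrt{15} \approx 7.0 + 3.873 i$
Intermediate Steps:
$r{\left(o,Y \right)} = -8$
$F{\left(c \right)} = \sqrt{40 + c}$ ($F{\left(c \right)} = \sqrt{c - -40} = \sqrt{c + 40} = \sqrt{40 + c}$)
$F{\left(n \right)} + z{\left(33 - 26 \right)} = \sqrt{40 - 55} + \left(33 - 26\right) = \sqrt{-15} + 7 = i \sqrt{15} + 7 = 7 + i \sqrt{15}$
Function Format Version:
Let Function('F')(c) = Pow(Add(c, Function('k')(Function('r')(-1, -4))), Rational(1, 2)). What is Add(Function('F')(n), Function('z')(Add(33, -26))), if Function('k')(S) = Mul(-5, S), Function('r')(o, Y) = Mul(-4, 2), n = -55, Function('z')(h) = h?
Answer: Add(7, Mul(I, Pow(15, Rational(1, 2)))) ≈ Add(7.0000, Mul(3.8730, I))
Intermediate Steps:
Function('r')(o, Y) = -8
Function('F')(c) = Pow(Add(40, c), Rational(1, 2)) (Function('F')(c) = Pow(Add(c, Mul(-5, -8)), Rational(1, 2)) = Pow(Add(c, 40), Rational(1, 2)) = Pow(Add(40, c), Rational(1, 2)))
Add(Function('F')(n), Function('z')(Add(33, -26))) = Add(Pow(Add(40, -55), Rational(1, 2)), Add(33, -26)) = Add(Pow(-15, Rational(1, 2)), 7) = Add(Mul(I, Pow(15, Rational(1, 2))), 7) = Add(7, Mul(I, Pow(15, Rational(1, 2))))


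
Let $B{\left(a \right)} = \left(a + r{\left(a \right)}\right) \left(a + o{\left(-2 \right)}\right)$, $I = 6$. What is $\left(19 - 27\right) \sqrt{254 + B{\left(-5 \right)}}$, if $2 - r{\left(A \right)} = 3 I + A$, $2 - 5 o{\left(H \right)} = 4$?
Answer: $- \frac{8 \sqrt{8510}}{5} \approx -147.6$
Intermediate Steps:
$o{\left(H \right)} = - \frac{2}{5}$ ($o{\left(H \right)} = \frac{2}{5} - \frac{4}{5} = - \frac{2}{5}$)
$r{\left(A \right)} = -16 - A$ ($r{\left(A \right)} = 2 - \left(3 \cdot 6 + A\right) = 2 - \left(18 + A\right) = -16 - A$)
$B{\left(a \right)} = \frac{32}{5} - 16 a$ ($B{\left(a \right)} = \left(a - \left(16 + a\right)\right) \left(a - \frac{2}{5}\right) = - 16 \left(- \frac{2}{5} + a\right) = \frac{32}{5} - 16 a$)
$\left(19 - 27\right) \sqrt{254 + B{\left(-5 \right)}} = \left(19 - 27\right) \sqrt{254 + \left(\frac{32}{5} - -80\right)} = \left(19 - 27\right) \sqrt{254 + \left(\frac{32}{5} + 80\right)} = - 8 \sqrt{254 + \frac{432}{5}} = - 8 \sqrt{\frac{1702}{5}} = - 8 \frac{\sqrt{8510}}{5} = - \frac{8 \sqrt{8510}}{5}$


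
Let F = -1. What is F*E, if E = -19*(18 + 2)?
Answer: 380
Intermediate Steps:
E = -380 (E = -19*20 = -380)
F*E = -1*(-380) = 380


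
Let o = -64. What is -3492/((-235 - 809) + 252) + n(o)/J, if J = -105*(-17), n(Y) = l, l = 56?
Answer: 24911/5610 ≈ 4.4405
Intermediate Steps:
n(Y) = 56
J = 1785
-3492/((-235 - 809) + 252) + n(o)/J = -3492/((-235 - 809) + 252) + 56/1785 = -3492/(-1044 + 252) + 56*(1/1785) = -3492/(-792) + 8/255 = -3492*(-1/792) + 8/255 = 97/22 + 8/255 = 24911/5610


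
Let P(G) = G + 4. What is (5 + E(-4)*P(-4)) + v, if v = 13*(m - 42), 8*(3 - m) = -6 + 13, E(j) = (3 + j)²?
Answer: -4107/8 ≈ -513.38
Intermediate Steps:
m = 17/8 (m = 3 - (-6 + 13)/8 = 3 - ⅛*7 = 3 - 7/8 = 17/8 ≈ 2.1250)
P(G) = 4 + G
v = -4147/8 (v = 13*(17/8 - 42) = 13*(-319/8) = -4147/8 ≈ -518.38)
(5 + E(-4)*P(-4)) + v = (5 + (3 - 4)²*(4 - 4)) - 4147/8 = (5 + (-1)²*0) - 4147/8 = (5 + 1*0) - 4147/8 = (5 + 0) - 4147/8 = 5 - 4147/8 = -4107/8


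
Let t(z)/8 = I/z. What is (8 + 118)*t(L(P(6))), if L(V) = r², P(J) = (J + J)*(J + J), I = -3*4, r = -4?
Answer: -756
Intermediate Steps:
I = -12
P(J) = 4*J² (P(J) = (2*J)*(2*J) = 4*J²)
L(V) = 16 (L(V) = (-4)² = 16)
t(z) = -96/z (t(z) = 8*(-12/z) = -96/z)
(8 + 118)*t(L(P(6))) = (8 + 118)*(-96/16) = 126*(-96*1/16) = 126*(-6) = -756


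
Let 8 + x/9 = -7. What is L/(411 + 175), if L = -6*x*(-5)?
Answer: -2025/293 ≈ -6.9113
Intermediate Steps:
x = -135 (x = -72 + 9*(-7) = -72 - 63 = -135)
L = -4050 (L = -6*(-135)*(-5) = 810*(-5) = -4050)
L/(411 + 175) = -4050/(411 + 175) = -4050/586 = -4050*1/586 = -2025/293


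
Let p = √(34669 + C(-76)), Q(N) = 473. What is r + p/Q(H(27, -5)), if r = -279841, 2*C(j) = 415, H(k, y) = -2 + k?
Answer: -279841 + √139506/946 ≈ -2.7984e+5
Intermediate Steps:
C(j) = 415/2 (C(j) = (½)*415 = 415/2)
p = √139506/2 (p = √(34669 + 415/2) = √(69753/2) = √139506/2 ≈ 186.75)
r + p/Q(H(27, -5)) = -279841 + (√139506/2)/473 = -279841 + (√139506/2)*(1/473) = -279841 + √139506/946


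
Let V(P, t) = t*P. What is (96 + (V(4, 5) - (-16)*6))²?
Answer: 44944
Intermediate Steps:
V(P, t) = P*t
(96 + (V(4, 5) - (-16)*6))² = (96 + (4*5 - (-16)*6))² = (96 + (20 - 4*(-24)))² = (96 + (20 + 96))² = (96 + 116)² = 212² = 44944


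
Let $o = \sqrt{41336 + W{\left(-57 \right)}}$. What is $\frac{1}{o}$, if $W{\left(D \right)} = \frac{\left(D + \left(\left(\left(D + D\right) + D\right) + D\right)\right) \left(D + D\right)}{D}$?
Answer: $\frac{\sqrt{40766}}{40766} \approx 0.0049528$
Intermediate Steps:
$W{\left(D \right)} = 10 D$ ($W{\left(D \right)} = \frac{\left(D + \left(\left(2 D + D\right) + D\right)\right) 2 D}{D} = \frac{\left(D + \left(3 D + D\right)\right) 2 D}{D} = \frac{\left(D + 4 D\right) 2 D}{D} = \frac{5 D 2 D}{D} = \frac{10 D^{2}}{D} = 10 D$)
$o = \sqrt{40766}$ ($o = \sqrt{41336 + 10 \left(-57\right)} = \sqrt{41336 - 570} = \sqrt{40766} \approx 201.91$)
$\frac{1}{o} = \frac{1}{\sqrt{40766}} = \frac{\sqrt{40766}}{40766}$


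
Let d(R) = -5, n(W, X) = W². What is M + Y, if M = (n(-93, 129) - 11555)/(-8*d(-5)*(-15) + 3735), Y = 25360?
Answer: 79500694/3135 ≈ 25359.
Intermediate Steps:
M = -2906/3135 (M = ((-93)² - 11555)/(-8*(-5)*(-15) + 3735) = (8649 - 11555)/(40*(-15) + 3735) = -2906/(-600 + 3735) = -2906/3135 ≈ -0.92695)
M + Y = -2906/3135 + 25360 = 79500694/3135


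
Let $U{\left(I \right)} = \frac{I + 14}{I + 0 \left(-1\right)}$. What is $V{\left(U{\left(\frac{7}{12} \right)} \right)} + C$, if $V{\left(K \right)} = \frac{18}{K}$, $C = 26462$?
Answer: $\frac{661568}{25} \approx 26463.0$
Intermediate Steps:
$U{\left(I \right)} = \frac{14 + I}{I}$ ($U{\left(I \right)} = \frac{14 + I}{I + 0} = \frac{14 + I}{I}$)
$V{\left(U{\left(\frac{7}{12} \right)} \right)} + C = \frac{18}{\frac{1}{7 \cdot \frac{1}{12}} \left(14 + \frac{7}{12}\right)} + 26462 = \frac{18}{\frac{1}{7 \cdot \frac{1}{12}} \left(14 + 7 \cdot \frac{1}{12}\right)} + 26462 = \frac{18}{\frac{1}{\frac{7}{12}} \left(14 + \frac{7}{12}\right)} + 26462 = \frac{18}{\frac{12}{7} \cdot \frac{175}{12}} + 26462 = \frac{18}{25} + 26462 = \frac{661568}{25}$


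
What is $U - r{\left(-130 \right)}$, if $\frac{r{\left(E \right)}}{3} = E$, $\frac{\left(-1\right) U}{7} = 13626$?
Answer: $-94992$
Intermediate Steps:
$U = -95382$ ($U = \left(-7\right) 13626 = -95382$)
$r{\left(E \right)} = 3 E$
$U - r{\left(-130 \right)} = -95382 - 3 \left(-130\right) = -95382 - -390 = -95382 + 390 = -94992$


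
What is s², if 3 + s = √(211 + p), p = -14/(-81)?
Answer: (27 - √17105)²/81 ≈ 132.98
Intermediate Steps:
p = 14/81 (p = -14*(-1/81) = 14/81 ≈ 0.17284)
s = -3 + √17105/9 (s = -3 + √(211 + 14/81) = -3 + √(17105/81) = -3 + √17105/9 ≈ 11.532)
s² = (-3 + √17105/9)²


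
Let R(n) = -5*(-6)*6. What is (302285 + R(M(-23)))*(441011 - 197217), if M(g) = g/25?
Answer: 73739152210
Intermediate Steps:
M(g) = g/25 (M(g) = g*(1/25) = g/25)
R(n) = 180 (R(n) = 30*6 = 180)
(302285 + R(M(-23)))*(441011 - 197217) = (302285 + 180)*(441011 - 197217) = 302465*243794 = 73739152210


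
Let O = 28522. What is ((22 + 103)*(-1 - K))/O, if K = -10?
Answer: 1125/28522 ≈ 0.039443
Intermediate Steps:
((22 + 103)*(-1 - K))/O = ((22 + 103)*(-1 - 1*(-10)))/28522 = (125*(-1 + 10))*(1/28522) = (125*9)*(1/28522) = 1125*(1/28522) = 1125/28522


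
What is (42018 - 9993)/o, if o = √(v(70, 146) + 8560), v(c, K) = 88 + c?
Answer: 10675*√8718/2906 ≈ 342.99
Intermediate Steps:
o = √8718 (o = √((88 + 70) + 8560) = √(158 + 8560) = √8718 ≈ 93.370)
(42018 - 9993)/o = (42018 - 9993)/(√8718) = 32025*(√8718/8718) = 10675*√8718/2906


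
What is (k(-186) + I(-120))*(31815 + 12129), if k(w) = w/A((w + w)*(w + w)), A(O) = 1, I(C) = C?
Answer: -13446864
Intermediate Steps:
k(w) = w (k(w) = w/1 = w*1 = w)
(k(-186) + I(-120))*(31815 + 12129) = (-186 - 120)*(31815 + 12129) = -306*43944 = -13446864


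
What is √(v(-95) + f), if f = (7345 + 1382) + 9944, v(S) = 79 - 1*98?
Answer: 2*√4663 ≈ 136.57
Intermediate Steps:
v(S) = -19 (v(S) = 79 - 98 = -19)
f = 18671 (f = 8727 + 9944 = 18671)
√(v(-95) + f) = √(-19 + 18671) = √18652 = 2*√4663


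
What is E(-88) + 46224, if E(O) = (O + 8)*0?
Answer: 46224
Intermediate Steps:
E(O) = 0 (E(O) = (8 + O)*0 = 0)
E(-88) + 46224 = 0 + 46224 = 46224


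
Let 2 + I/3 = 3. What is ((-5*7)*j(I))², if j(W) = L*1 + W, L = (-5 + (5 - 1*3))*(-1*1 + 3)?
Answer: 11025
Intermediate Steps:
I = 3 (I = -6 + 3*3 = -6 + 9 = 3)
L = -6 (L = (-5 + (5 - 3))*(-1 + 3) = (-5 + 2)*2 = -3*2 = -6)
j(W) = -6 + W (j(W) = -6*1 + W = -6 + W)
((-5*7)*j(I))² = ((-5*7)*(-6 + 3))² = (-35*(-3))² = 105² = 11025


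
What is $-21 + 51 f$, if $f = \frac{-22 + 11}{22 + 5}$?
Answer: $- \frac{376}{9} \approx -41.778$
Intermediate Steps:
$f = - \frac{11}{27} \approx -0.40741$
$-21 + 51 f = -21 + 51 \left(- \frac{11}{27}\right) = -21 - \frac{187}{9} = - \frac{376}{9}$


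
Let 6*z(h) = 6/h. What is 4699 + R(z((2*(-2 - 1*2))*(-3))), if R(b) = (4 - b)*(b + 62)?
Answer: 2848079/576 ≈ 4944.6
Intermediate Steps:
z(h) = 1/h (z(h) = (6/h)/6 = 1/h)
R(b) = (4 - b)*(62 + b)
4699 + R(z((2*(-2 - 1*2))*(-3))) = 4699 + (248 - (1/((2*(-2 - 1*2))*(-3)))² - 58*(-1/(6*(-2 - 1*2)))) = 4699 + (248 - (1/((2*(-2 - 2))*(-3)))² - 58*(-1/(6*(-2 - 2)))) = 4699 + (248 - (1/((2*(-4))*(-3)))² - 58/((2*(-4))*(-3))) = 4699 + (248 - (1/(-8*(-3)))² - 58/((-8*(-3)))) = 4699 + (248 - (1/24)² - 58/24) = 4699 + (248 - (1/24)² - 58*1/24) = 4699 + (248 - 1*1/576 - 29/12) = 4699 + (248 - 1/576 - 29/12) = 4699 + 141455/576 = 2848079/576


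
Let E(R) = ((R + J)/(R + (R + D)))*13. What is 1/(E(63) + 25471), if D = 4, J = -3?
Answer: 1/25477 ≈ 3.9251e-5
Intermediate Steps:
E(R) = 13*(-3 + R)/(4 + 2*R) (E(R) = ((R - 3)/(R + (R + 4)))*13 = ((-3 + R)/(R + (4 + R)))*13 = ((-3 + R)/(4 + 2*R))*13 = 13*(-3 + R)/(4 + 2*R))
1/(E(63) + 25471) = 1/(13*(-3 + 63)/(2*(2 + 63)) + 25471) = 1/((13/2)*60/65 + 25471) = 1/((13/2)*(1/65)*60 + 25471) = 1/(6 + 25471) = 1/25477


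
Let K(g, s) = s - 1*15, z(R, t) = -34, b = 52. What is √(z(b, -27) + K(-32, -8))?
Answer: I*√57 ≈ 7.5498*I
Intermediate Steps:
K(g, s) = -15 + s (K(g, s) = s - 15 = -15 + s)
√(z(b, -27) + K(-32, -8)) = √(-34 + (-15 - 8)) = √(-34 - 23) = √(-57) = I*√57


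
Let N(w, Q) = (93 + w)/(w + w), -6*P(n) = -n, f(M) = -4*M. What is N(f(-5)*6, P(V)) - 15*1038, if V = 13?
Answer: -1245529/80 ≈ -15569.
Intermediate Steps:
P(n) = n/6 (P(n) = -(-1)*n/6 = n/6)
N(w, Q) = (93 + w)/(2*w) (N(w, Q) = (93 + w)/((2*w)) = (93 + w)*(1/(2*w)) = (93 + w)/(2*w))
N(f(-5)*6, P(V)) - 15*1038 = (93 - 4*(-5)*6)/(2*((-4*(-5)*6))) - 15*1038 = (93 + 20*6)/(2*((20*6))) - 1*15570 = (½)*(93 + 120)/120 - 15570 = (½)*(1/120)*213 - 15570 = 71/80 - 15570 = -1245529/80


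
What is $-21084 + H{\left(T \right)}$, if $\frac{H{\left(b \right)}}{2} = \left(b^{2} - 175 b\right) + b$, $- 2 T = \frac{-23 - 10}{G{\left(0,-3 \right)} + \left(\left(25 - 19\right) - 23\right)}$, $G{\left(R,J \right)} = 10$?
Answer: $- \frac{1984755}{98} \approx -20253.0$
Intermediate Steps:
$T = - \frac{33}{14}$ ($T = - \frac{\left(-23 - 10\right) \frac{1}{10 + \left(\left(25 - 19\right) - 23\right)}}{2} = - \frac{\left(-33\right) \frac{1}{10 + \left(6 - 23\right)}}{2} = - \frac{\left(-33\right) \frac{1}{10 - 17}}{2} = - \frac{\left(-33\right) \frac{1}{-7}}{2} = - \frac{\left(-33\right) \left(- \frac{1}{7}\right)}{2} = \left(- \frac{1}{2}\right) \frac{33}{7} = - \frac{33}{14} \approx -2.3571$)
$H{\left(b \right)} = - 348 b + 2 b^{2}$ ($H{\left(b \right)} = 2 \left(\left(b^{2} - 175 b\right) + b\right) = 2 \left(b^{2} - 174 b\right) = - 348 b + 2 b^{2}$)
$-21084 + H{\left(T \right)} = -21084 + 2 \left(- \frac{33}{14}\right) \left(-174 - \frac{33}{14}\right) = -21084 + 2 \left(- \frac{33}{14}\right) \left(- \frac{2469}{14}\right) = -21084 + \frac{81477}{98} = - \frac{1984755}{98}$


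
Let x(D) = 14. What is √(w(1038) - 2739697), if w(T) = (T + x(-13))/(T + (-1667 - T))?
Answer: I*√7613315610317/1667 ≈ 1655.2*I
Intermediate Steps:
w(T) = -14/1667 - T/1667 (w(T) = (T + 14)/(T + (-1667 - T)) = (14 + T)/(-1667) = (14 + T)*(-1/1667) = -14/1667 - T/1667)
√(w(1038) - 2739697) = √((-14/1667 - 1/1667*1038) - 2739697) = √((-14/1667 - 1038/1667) - 2739697) = √(-1052/1667 - 2739697) = √(-4567075951/1667) = I*√7613315610317/1667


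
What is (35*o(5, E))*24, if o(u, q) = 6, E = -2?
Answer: 5040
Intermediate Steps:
(35*o(5, E))*24 = (35*6)*24 = 210*24 = 5040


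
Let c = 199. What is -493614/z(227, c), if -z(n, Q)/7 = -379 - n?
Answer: -82269/707 ≈ -116.36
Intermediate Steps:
z(n, Q) = 2653 + 7*n (z(n, Q) = -7*(-379 - n) = 2653 + 7*n)
-493614/z(227, c) = -493614/(2653 + 7*227) = -493614/(2653 + 1589) = -493614/4242 = -493614*1/4242 = -82269/707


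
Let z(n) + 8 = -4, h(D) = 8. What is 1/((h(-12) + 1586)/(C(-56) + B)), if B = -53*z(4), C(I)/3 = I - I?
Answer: 318/797 ≈ 0.39900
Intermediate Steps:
z(n) = -12 (z(n) = -8 - 4 = -12)
C(I) = 0 (C(I) = 3*(I - I) = 3*0 = 0)
B = 636 (B = -53*(-12) = 636)
1/((h(-12) + 1586)/(C(-56) + B)) = 1/((8 + 1586)/(0 + 636)) = 1/(1594/636) = 1/(1594*(1/636)) = 1/(797/318) = 318/797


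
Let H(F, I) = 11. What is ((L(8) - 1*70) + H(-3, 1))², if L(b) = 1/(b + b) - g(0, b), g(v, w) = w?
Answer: 1147041/256 ≈ 4480.6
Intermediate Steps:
L(b) = 1/(2*b) - b (L(b) = 1/(b + b) - b = 1/(2*b) - b)
((L(8) - 1*70) + H(-3, 1))² = ((((½)/8 - 1*8) - 1*70) + 11)² = ((((½)*(⅛) - 8) - 70) + 11)² = (((1/16 - 8) - 70) + 11)² = ((-127/16 - 70) + 11)² = (-1247/16 + 11)² = (-1071/16)² = 1147041/256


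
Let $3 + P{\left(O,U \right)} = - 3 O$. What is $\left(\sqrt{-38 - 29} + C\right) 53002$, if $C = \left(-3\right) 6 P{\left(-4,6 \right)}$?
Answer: $-8586324 + 53002 i \sqrt{67} \approx -8.5863 \cdot 10^{6} + 4.3384 \cdot 10^{5} i$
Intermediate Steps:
$P{\left(O,U \right)} = -3 - 3 O$
$C = -162$ ($C = \left(-3\right) 6 \left(-3 - -12\right) = - 18 \left(-3 + 12\right) = \left(-18\right) 9 = -162$)
$\left(\sqrt{-38 - 29} + C\right) 53002 = \left(\sqrt{-38 - 29} - 162\right) 53002 = \left(\sqrt{-67} - 162\right) 53002 = \left(i \sqrt{67} - 162\right) 53002 = \left(-162 + i \sqrt{67}\right) 53002 = -8586324 + 53002 i \sqrt{67}$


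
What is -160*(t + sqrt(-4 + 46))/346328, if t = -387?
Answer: 7740/43291 - 20*sqrt(42)/43291 ≈ 0.17580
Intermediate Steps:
-160*(t + sqrt(-4 + 46))/346328 = -160*(-387 + sqrt(-4 + 46))/346328 = -160*(-387 + sqrt(42))*(1/346328) = (61920 - 160*sqrt(42))*(1/346328) = 7740/43291 - 20*sqrt(42)/43291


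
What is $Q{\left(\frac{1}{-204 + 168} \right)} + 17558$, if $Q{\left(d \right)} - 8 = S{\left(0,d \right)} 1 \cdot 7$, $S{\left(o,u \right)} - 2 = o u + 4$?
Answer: $17608$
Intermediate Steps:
$S{\left(o,u \right)} = 6 + o u$ ($S{\left(o,u \right)} = 2 + \left(o u + 4\right) = 2 + \left(4 + o u\right) = 6 + o u$)
$Q{\left(d \right)} = 50$ ($Q{\left(d \right)} = 8 + \left(6 + 0 d\right) 1 \cdot 7 = 8 + \left(6 + 0\right) 1 \cdot 7 = 8 + 6 \cdot 1 \cdot 7 = 8 + 6 \cdot 7 = 8 + 42 = 50$)
$Q{\left(\frac{1}{-204 + 168} \right)} + 17558 = 50 + 17558 = 17608$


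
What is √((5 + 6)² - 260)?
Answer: I*√139 ≈ 11.79*I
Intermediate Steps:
√((5 + 6)² - 260) = √(11² - 260) = √(121 - 260) = √(-139) = I*√139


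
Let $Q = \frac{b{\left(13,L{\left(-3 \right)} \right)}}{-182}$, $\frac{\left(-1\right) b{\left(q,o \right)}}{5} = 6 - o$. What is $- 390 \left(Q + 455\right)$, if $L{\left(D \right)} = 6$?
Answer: $-177450$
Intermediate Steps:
$b{\left(q,o \right)} = -30 + 5 o$ ($b{\left(q,o \right)} = - 5 \left(6 - o\right) = -30 + 5 o$)
$Q = 0$ ($Q = \frac{-30 + 5 \cdot 6}{-182} = \left(-30 + 30\right) \left(- \frac{1}{182}\right) = 0 \left(- \frac{1}{182}\right) = 0$)
$- 390 \left(Q + 455\right) = - 390 \left(0 + 455\right) = \left(-390\right) 455 = -177450$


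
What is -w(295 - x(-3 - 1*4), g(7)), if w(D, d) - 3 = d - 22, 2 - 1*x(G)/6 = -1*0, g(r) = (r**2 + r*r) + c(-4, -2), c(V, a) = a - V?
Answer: -81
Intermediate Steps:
g(r) = 2 + 2*r**2 (g(r) = (r**2 + r*r) + (-2 - 1*(-4)) = (r**2 + r**2) + (-2 + 4) = 2*r**2 + 2 = 2 + 2*r**2)
x(G) = 12 (x(G) = 12 - (-6)*0 = 12 - 6*0 = 12 + 0 = 12)
w(D, d) = -19 + d (w(D, d) = 3 + (d - 22) = 3 + (-22 + d) = -19 + d)
-w(295 - x(-3 - 1*4), g(7)) = -(-19 + (2 + 2*7**2)) = -(-19 + (2 + 2*49)) = -(-19 + (2 + 98)) = -(-19 + 100) = -1*81 = -81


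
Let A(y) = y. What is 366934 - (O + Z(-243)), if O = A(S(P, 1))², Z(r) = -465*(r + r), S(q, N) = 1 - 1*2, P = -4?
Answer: 140943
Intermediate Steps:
S(q, N) = -1 (S(q, N) = 1 - 2 = -1)
Z(r) = -930*r
O = 1 (O = (-1)² = 1)
366934 - (O + Z(-243)) = 366934 - (1 - 930*(-243)) = 366934 - (1 + 225990) = 366934 - 1*225991 = 366934 - 225991 = 140943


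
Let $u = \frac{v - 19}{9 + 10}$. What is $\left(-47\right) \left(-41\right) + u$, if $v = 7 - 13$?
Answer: $\frac{36588}{19} \approx 1925.7$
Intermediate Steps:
$v = -6$ ($v = 7 - 13 = -6$)
$u = - \frac{25}{19}$ ($u = \frac{-6 - 19}{9 + 10} = - \frac{25}{19} \approx -1.3158$)
$\left(-47\right) \left(-41\right) + u = \left(-47\right) \left(-41\right) - \frac{25}{19} = 1927 - \frac{25}{19} = \frac{36588}{19}$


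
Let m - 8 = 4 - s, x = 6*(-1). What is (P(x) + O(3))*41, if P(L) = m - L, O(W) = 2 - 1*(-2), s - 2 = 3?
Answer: 697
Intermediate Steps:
s = 5 (s = 2 + 3 = 5)
x = -6
m = 7 (m = 8 + (4 - 1*5) = 8 + (4 - 5) = 8 - 1 = 7)
O(W) = 4 (O(W) = 2 + 2 = 4)
P(L) = 7 - L
(P(x) + O(3))*41 = ((7 - 1*(-6)) + 4)*41 = ((7 + 6) + 4)*41 = (13 + 4)*41 = 17*41 = 697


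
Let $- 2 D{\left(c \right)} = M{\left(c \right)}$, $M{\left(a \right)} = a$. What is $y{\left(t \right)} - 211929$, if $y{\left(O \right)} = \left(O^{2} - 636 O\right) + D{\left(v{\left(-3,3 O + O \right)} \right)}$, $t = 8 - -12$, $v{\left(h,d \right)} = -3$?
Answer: $- \frac{448495}{2} \approx -2.2425 \cdot 10^{5}$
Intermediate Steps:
$D{\left(c \right)} = - \frac{c}{2}$
$t = 20$ ($t = 8 + 12 = 20$)
$y{\left(O \right)} = \frac{3}{2} + O^{2} - 636 O$ ($y{\left(O \right)} = \left(O^{2} - 636 O\right) - - \frac{3}{2} = \left(O^{2} - 636 O\right) + \frac{3}{2} = \frac{3}{2} + O^{2} - 636 O$)
$y{\left(t \right)} - 211929 = \left(\frac{3}{2} + 20^{2} - 12720\right) - 211929 = \left(\frac{3}{2} + 400 - 12720\right) - 211929 = - \frac{24637}{2} - 211929 = - \frac{448495}{2}$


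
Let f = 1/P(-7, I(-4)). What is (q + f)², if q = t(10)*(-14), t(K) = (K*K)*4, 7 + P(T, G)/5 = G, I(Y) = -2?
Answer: 63504504001/2025 ≈ 3.1360e+7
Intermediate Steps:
P(T, G) = -35 + 5*G
t(K) = 4*K² (t(K) = K²*4 = 4*K²)
q = -5600 (q = (4*10²)*(-14) = (4*100)*(-14) = 400*(-14) = -5600)
f = -1/45 (f = 1/(-35 + 5*(-2)) = 1/(-35 - 10) = 1/(-45) = -1/45 ≈ -0.022222)
(q + f)² = (-5600 - 1/45)² = (-252001/45)² = 63504504001/2025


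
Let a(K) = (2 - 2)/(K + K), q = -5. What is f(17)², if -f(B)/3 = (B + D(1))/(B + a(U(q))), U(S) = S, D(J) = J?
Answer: 2916/289 ≈ 10.090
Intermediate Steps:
a(K) = 0 (a(K) = 0/((2*K)) = 0*(1/(2*K)) = 0)
f(B) = -3*(1 + B)/B (f(B) = -3*(B + 1)/(B + 0) = -3*(1 + B)/B)
f(17)² = (-3 - 3/17)² = (-54/17)² = 2916/289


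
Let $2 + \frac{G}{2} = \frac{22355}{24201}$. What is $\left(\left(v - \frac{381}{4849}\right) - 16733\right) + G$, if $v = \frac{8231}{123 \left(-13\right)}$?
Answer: $- \frac{80544266603185}{4811376609} \approx -16740.0$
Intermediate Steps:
$G = - \frac{52094}{24201}$ ($G = -4 + 2 \cdot \frac{22355}{24201} = -4 + \frac{44710}{24201} = - \frac{52094}{24201} \approx -2.1526$)
$v = - \frac{8231}{1599}$ ($v = \frac{8231}{-1599} = 8231 \left(- \frac{1}{1599}\right) = - \frac{8231}{1599} \approx -5.1476$)
$\left(\left(v - \frac{381}{4849}\right) - 16733\right) + G = \left(\left(- \frac{8231}{1599} - \frac{381}{4849}\right) - 16733\right) - \frac{52094}{24201} = \left(- \frac{3117026}{596427} - 16733\right) - \frac{52094}{24201} = - \frac{9983130017}{596427} - \frac{52094}{24201} = - \frac{80544266603185}{4811376609}$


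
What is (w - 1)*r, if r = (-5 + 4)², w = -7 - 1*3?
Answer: -11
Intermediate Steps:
w = -10 (w = -7 - 3 = -10)
r = 1 (r = (-1)² = 1)
(w - 1)*r = (-10 - 1)*1 = -11*1 = -11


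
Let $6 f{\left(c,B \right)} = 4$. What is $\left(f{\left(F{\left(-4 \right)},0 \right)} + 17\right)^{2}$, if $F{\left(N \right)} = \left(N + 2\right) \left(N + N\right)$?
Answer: $\frac{2809}{9} \approx 312.11$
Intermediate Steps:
$F{\left(N \right)} = 2 N \left(2 + N\right)$ ($F{\left(N \right)} = \left(2 + N\right) 2 N = 2 N \left(2 + N\right)$)
$f{\left(c,B \right)} = \frac{2}{3}$ ($f{\left(c,B \right)} = \frac{1}{6} \cdot 4 = \frac{2}{3}$)
$\left(f{\left(F{\left(-4 \right)},0 \right)} + 17\right)^{2} = \left(\frac{2}{3} + 17\right)^{2} = \left(\frac{53}{3}\right)^{2} = \frac{2809}{9}$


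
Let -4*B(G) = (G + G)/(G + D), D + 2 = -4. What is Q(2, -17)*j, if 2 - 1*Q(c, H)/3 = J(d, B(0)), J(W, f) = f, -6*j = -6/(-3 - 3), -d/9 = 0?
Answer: -1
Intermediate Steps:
d = 0 (d = -9*0 = 0)
D = -6 (D = -2 - 4 = -6)
B(G) = -G/(2*(-6 + G)) (B(G) = -(G + G)/(4*(G - 6)) = -2*G/(4*(-6 + G)) = -G/(2*(-6 + G)))
j = -1/6 (j = -(-1)/(-3 - 3) = -(-1)/(-6) = -(-1)*(-1)/6 = -1/6*1 = -1/6 ≈ -0.16667)
Q(c, H) = 6 (Q(c, H) = 6 - (-3)*0/(-12 + 2*0) = 6 - (-3)*0/(-12 + 0) = 6 - (-3)*0/(-12) = 6 - (-3)*0*(-1)/12 = 6 - 3*0 = 6 + 0 = 6)
Q(2, -17)*j = 6*(-1/6) = -1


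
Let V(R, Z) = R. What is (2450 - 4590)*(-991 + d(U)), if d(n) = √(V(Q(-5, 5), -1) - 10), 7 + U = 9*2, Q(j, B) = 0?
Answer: 2120740 - 2140*I*√10 ≈ 2.1207e+6 - 6767.3*I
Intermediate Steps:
U = 11 (U = -7 + 9*2 = -7 + 18 = 11)
d(n) = I*√10 (d(n) = √(0 - 10) = √(-10) = I*√10)
(2450 - 4590)*(-991 + d(U)) = (2450 - 4590)*(-991 + I*√10) = -2140*(-991 + I*√10) = 2120740 - 2140*I*√10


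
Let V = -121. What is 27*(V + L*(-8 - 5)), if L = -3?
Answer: -2214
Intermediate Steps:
27*(V + L*(-8 - 5)) = 27*(-121 - 3*(-8 - 5)) = 27*(-121 - 3*(-13)) = 27*(-121 + 39) = 27*(-82) = -2214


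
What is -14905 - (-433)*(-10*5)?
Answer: -36555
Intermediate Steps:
-14905 - (-433)*(-10*5) = -14905 - (-433)*(-50) = -14905 - 1*21650 = -14905 - 21650 = -36555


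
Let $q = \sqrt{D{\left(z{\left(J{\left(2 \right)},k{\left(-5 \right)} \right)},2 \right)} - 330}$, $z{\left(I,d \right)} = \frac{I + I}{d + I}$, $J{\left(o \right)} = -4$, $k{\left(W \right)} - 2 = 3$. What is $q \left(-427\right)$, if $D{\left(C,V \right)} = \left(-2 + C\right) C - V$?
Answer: $- 2562 i \sqrt{7} \approx - 6778.4 i$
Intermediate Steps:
$k{\left(W \right)} = 5$ ($k{\left(W \right)} = 2 + 3 = 5$)
$z{\left(I,d \right)} = \frac{2 I}{I + d}$
$D{\left(C,V \right)} = - V + C \left(-2 + C\right)$ ($D{\left(C,V \right)} = C \left(-2 + C\right) - V = - V + C \left(-2 + C\right)$)
$q = 6 i \sqrt{7}$ ($q = \sqrt{\left(\left(2 \left(-4\right) \frac{1}{-4 + 5}\right)^{2} - 2 - 2 \cdot 2 \left(-4\right) \frac{1}{-4 + 5}\right) - 330} = \sqrt{\left(\left(2 \left(-4\right) 1^{-1}\right)^{2} - 2 - 2 \cdot 2 \left(-4\right) 1^{-1}\right) - 330} = \sqrt{\left(\left(2 \left(-4\right) 1\right)^{2} - 2 - 2 \cdot 2 \left(-4\right) 1\right) - 330} = \sqrt{\left(\left(-8\right)^{2} - 2 - -16\right) - 330} = \sqrt{\left(64 - 2 + 16\right) - 330} = \sqrt{78 - 330} = \sqrt{-252} = 6 i \sqrt{7} \approx 15.875 i$)
$q \left(-427\right) = 6 i \sqrt{7} \left(-427\right) = - 2562 i \sqrt{7}$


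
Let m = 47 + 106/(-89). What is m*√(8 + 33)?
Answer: 4077*√41/89 ≈ 293.32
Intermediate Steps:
m = 4077/89 (m = 47 + 106*(-1/89) = 47 - 106/89 = 4077/89 ≈ 45.809)
m*√(8 + 33) = 4077*√(8 + 33)/89 = 4077*√41/89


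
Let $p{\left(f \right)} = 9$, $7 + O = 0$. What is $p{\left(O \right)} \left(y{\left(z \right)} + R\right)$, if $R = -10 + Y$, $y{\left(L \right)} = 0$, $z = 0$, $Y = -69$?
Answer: $-711$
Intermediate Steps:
$O = -7$ ($O = -7 + 0 = -7$)
$R = -79$ ($R = -10 - 69 = -79$)
$p{\left(O \right)} \left(y{\left(z \right)} + R\right) = 9 \left(0 - 79\right) = 9 \left(-79\right) = -711$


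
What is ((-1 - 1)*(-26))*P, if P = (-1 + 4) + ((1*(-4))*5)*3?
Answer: -2964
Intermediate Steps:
P = -57 (P = 3 - 4*5*3 = 3 - 20*3 = 3 - 60 = -57)
((-1 - 1)*(-26))*P = ((-1 - 1)*(-26))*(-57) = -2*(-26)*(-57) = 52*(-57) = -2964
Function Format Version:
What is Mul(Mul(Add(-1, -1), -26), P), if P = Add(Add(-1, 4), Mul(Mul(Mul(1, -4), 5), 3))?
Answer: -2964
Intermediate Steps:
P = -57 (P = Add(3, Mul(Mul(-4, 5), 3)) = Add(3, Mul(-20, 3)) = Add(3, -60) = -57)
Mul(Mul(Add(-1, -1), -26), P) = Mul(Mul(Add(-1, -1), -26), -57) = Mul(Mul(-2, -26), -57) = Mul(52, -57) = -2964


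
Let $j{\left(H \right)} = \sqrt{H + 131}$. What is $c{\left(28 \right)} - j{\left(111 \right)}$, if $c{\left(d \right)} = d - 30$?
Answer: $-2 - 11 \sqrt{2} \approx -17.556$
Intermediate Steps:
$c{\left(d \right)} = -30 + d$
$j{\left(H \right)} = \sqrt{131 + H}$
$c{\left(28 \right)} - j{\left(111 \right)} = \left(-30 + 28\right) - \sqrt{131 + 111} = -2 - \sqrt{242} = -2 - 11 \sqrt{2}$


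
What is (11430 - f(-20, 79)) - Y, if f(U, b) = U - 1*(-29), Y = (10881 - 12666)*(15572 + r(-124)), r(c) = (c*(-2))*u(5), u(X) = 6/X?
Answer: 28338657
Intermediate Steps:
r(c) = -12*c/5 (r(c) = (c*(-2))*(6/5) = (-2*c)*(6*(⅕)) = -2*c*(6/5) = -12*c/5)
Y = -28327236 (Y = (10881 - 12666)*(15572 - 12/5*(-124)) = -1785*(15572 + 1488/5) = -1785*79348/5 = -28327236)
f(U, b) = 29 + U (f(U, b) = U + 29 = 29 + U)
(11430 - f(-20, 79)) - Y = (11430 - (29 - 20)) - 1*(-28327236) = (11430 - 1*9) + 28327236 = (11430 - 9) + 28327236 = 11421 + 28327236 = 28338657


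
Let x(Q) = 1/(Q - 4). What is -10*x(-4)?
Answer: 5/4 ≈ 1.2500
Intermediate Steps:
x(Q) = 1/(-4 + Q)
-10*x(-4) = -10/(-4 - 4) = -10/(-8) = -10*(-1/8) = 5/4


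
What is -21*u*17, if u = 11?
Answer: -3927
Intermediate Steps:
-21*u*17 = -21*11*17 = -231*17 = -3927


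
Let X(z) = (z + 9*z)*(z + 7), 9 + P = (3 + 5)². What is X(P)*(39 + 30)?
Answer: 2352900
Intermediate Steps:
P = 55 (P = -9 + (3 + 5)² = -9 + 8² = -9 + 64 = 55)
X(z) = 10*z*(7 + z) (X(z) = (10*z)*(7 + z) = 10*z*(7 + z))
X(P)*(39 + 30) = (10*55*(7 + 55))*(39 + 30) = (10*55*62)*69 = 34100*69 = 2352900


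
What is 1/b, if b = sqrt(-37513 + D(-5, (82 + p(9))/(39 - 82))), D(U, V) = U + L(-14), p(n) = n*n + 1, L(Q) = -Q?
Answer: -I*sqrt(586)/4688 ≈ -0.0051637*I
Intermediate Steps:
p(n) = 1 + n**2 (p(n) = n**2 + 1 = 1 + n**2)
D(U, V) = 14 + U (D(U, V) = U - 1*(-14) = U + 14 = 14 + U)
b = 8*I*sqrt(586) (b = sqrt(-37513 + (14 - 5)) = sqrt(-37513 + 9) = sqrt(-37504) = 8*I*sqrt(586) ≈ 193.66*I)
1/b = 1/(8*I*sqrt(586)) = -I*sqrt(586)/4688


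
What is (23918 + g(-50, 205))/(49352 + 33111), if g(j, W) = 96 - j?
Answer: 24064/82463 ≈ 0.29182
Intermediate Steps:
(23918 + g(-50, 205))/(49352 + 33111) = (23918 + (96 - 1*(-50)))/(49352 + 33111) = (23918 + (96 + 50))/82463 = (23918 + 146)*(1/82463) = 24064*(1/82463) = 24064/82463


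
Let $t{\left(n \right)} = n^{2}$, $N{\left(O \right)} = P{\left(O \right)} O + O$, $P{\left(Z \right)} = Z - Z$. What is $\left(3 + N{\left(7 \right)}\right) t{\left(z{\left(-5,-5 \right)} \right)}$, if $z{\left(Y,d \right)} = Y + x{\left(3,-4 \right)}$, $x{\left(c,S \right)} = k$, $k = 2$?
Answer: $90$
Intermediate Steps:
$P{\left(Z \right)} = 0$
$x{\left(c,S \right)} = 2$
$z{\left(Y,d \right)} = 2 + Y$ ($z{\left(Y,d \right)} = Y + 2 = 2 + Y$)
$N{\left(O \right)} = O$ ($N{\left(O \right)} = 0 O + O = 0 + O = O$)
$\left(3 + N{\left(7 \right)}\right) t{\left(z{\left(-5,-5 \right)} \right)} = \left(3 + 7\right) \left(2 - 5\right)^{2} = 10 \left(-3\right)^{2} = 10 \cdot 9 = 90$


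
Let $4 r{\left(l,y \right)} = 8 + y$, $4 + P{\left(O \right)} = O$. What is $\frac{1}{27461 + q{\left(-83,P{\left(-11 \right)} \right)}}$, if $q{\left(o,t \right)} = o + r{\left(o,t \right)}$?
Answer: $\frac{4}{109505} \approx 3.6528 \cdot 10^{-5}$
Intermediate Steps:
$P{\left(O \right)} = -4 + O$
$r{\left(l,y \right)} = 2 + \frac{y}{4}$ ($r{\left(l,y \right)} = \frac{8 + y}{4} = 2 + \frac{y}{4}$)
$q{\left(o,t \right)} = 2 + o + \frac{t}{4}$ ($q{\left(o,t \right)} = o + \left(2 + \frac{t}{4}\right) = 2 + o + \frac{t}{4}$)
$\frac{1}{27461 + q{\left(-83,P{\left(-11 \right)} \right)}} = \frac{1}{27461 + \left(2 - 83 + \frac{-4 - 11}{4}\right)} = \frac{1}{27461 + \left(2 - 83 + \frac{1}{4} \left(-15\right)\right)} = \frac{1}{27461 - \frac{339}{4}} = \frac{1}{\frac{109505}{4}} = \frac{4}{109505}$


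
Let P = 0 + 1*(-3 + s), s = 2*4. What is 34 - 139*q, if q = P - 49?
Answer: 6150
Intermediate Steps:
s = 8
P = 5 (P = 0 + 1*(-3 + 8) = 0 + 1*5 = 0 + 5 = 5)
q = -44 (q = 5 - 49 = -44)
34 - 139*q = 34 - 139*(-44) = 34 + 6116 = 6150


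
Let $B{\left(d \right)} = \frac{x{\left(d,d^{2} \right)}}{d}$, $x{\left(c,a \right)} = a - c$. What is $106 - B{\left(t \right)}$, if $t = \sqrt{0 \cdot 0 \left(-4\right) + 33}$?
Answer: $107 - \sqrt{33} \approx 101.26$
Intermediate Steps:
$t = \sqrt{33}$ ($t = \sqrt{0 \left(-4\right) + 33} = \sqrt{0 + 33} = \sqrt{33} \approx 5.7446$)
$B{\left(d \right)} = \frac{d^{2} - d}{d}$
$106 - B{\left(t \right)} = 106 - \left(-1 + \sqrt{33}\right) = 106 + \left(1 - \sqrt{33}\right) = 107 - \sqrt{33}$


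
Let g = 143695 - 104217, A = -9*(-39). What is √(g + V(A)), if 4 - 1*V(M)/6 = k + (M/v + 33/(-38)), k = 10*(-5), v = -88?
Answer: √6959456515/418 ≈ 199.58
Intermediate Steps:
A = 351
k = -50
V(M) = 6255/19 + 3*M/44 (V(M) = 24 - 6*(-50 + (M/(-88) + 33/(-38))) = 24 - 6*(-50 + (M*(-1/88) + 33*(-1/38))) = 24 - 6*(-50 + (-M/88 - 33/38)) = 24 - 6*(-50 + (-33/38 - M/88)) = 24 - 6*(-1933/38 - M/88) = 24 + (5799/19 + 3*M/44) = 6255/19 + 3*M/44)
g = 39478
√(g + V(A)) = √(39478 + (6255/19 + (3/44)*351)) = √(39478 + (6255/19 + 1053/44)) = √(39478 + 295227/836) = √(33298835/836) = √6959456515/418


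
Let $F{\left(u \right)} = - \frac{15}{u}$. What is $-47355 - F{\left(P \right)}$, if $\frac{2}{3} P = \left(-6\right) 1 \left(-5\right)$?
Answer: $- \frac{142064}{3} \approx -47355.0$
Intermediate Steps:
$P = 45$ ($P = \frac{3 \left(-6\right) 1 \left(-5\right)}{2} = \frac{3 \left(\left(-6\right) \left(-5\right)\right)}{2} = \frac{3}{2} \cdot 30 = 45$)
$-47355 - F{\left(P \right)} = -47355 - - \frac{15}{45} = -47355 - \left(-15\right) \frac{1}{45} = -47355 - - \frac{1}{3} = -47355 + \frac{1}{3} = - \frac{142064}{3}$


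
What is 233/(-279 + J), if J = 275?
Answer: -233/4 ≈ -58.250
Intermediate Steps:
233/(-279 + J) = 233/(-279 + 275) = 233/(-4) = 233*(-¼) = -233/4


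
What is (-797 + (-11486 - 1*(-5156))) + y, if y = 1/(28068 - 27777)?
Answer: -2073956/291 ≈ -7127.0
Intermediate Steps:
y = 1/291 ≈ 0.0034364
(-797 + (-11486 - 1*(-5156))) + y = (-797 + (-11486 - 1*(-5156))) + 1/291 = (-797 + (-11486 + 5156)) + 1/291 = (-797 - 6330) + 1/291 = -7127 + 1/291 = -2073956/291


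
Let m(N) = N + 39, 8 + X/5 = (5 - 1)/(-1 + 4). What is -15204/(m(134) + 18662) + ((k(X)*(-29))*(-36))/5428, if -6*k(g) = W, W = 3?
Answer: -46179591/51118190 ≈ -0.90339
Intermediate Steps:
X = -100/3 (X = -40 + 5*((5 - 1)/(-1 + 4)) = -40 + 5*(4/3) = -40 + 20/3 = -100/3 ≈ -33.333)
m(N) = 39 + N
k(g) = -½ (k(g) = -⅙*3 = -½)
-15204/(m(134) + 18662) + ((k(X)*(-29))*(-36))/5428 = -15204/((39 + 134) + 18662) + (-½*(-29)*(-36))/5428 = -15204/(173 + 18662) + ((29/2)*(-36))*(1/5428) = -15204/18835 - 522*1/5428 = -15204*1/18835 - 261/2714 = -15204/18835 - 261/2714 = -46179591/51118190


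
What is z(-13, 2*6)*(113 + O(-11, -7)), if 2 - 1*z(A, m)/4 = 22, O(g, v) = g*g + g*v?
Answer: -24880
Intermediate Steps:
O(g, v) = g**2 + g*v
z(A, m) = -80 (z(A, m) = 8 - 4*22 = 8 - 88 = -80)
z(-13, 2*6)*(113 + O(-11, -7)) = -80*(113 - 11*(-11 - 7)) = -80*(113 - 11*(-18)) = -80*(113 + 198) = -80*311 = -24880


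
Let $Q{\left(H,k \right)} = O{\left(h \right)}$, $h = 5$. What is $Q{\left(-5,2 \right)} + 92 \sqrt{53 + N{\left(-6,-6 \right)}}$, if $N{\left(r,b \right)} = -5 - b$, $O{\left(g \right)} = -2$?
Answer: $-2 + 276 \sqrt{6} \approx 674.06$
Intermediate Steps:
$Q{\left(H,k \right)} = -2$
$Q{\left(-5,2 \right)} + 92 \sqrt{53 + N{\left(-6,-6 \right)}} = -2 + 92 \sqrt{53 - -1} = -2 + 92 \sqrt{53 + \left(-5 + 6\right)} = -2 + 92 \sqrt{53 + 1} = -2 + 92 \sqrt{54} = -2 + 92 \cdot 3 \sqrt{6} = -2 + 276 \sqrt{6}$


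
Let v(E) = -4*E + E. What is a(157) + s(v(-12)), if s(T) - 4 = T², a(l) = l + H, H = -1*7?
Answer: 1450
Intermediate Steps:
H = -7
a(l) = -7 + l (a(l) = l - 7 = -7 + l)
v(E) = -3*E
s(T) = 4 + T²
a(157) + s(v(-12)) = (-7 + 157) + (4 + (-3*(-12))²) = 150 + (4 + 36²) = 150 + (4 + 1296) = 150 + 1300 = 1450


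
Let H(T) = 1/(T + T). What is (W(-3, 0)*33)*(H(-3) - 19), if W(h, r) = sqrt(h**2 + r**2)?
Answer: -3795/2 ≈ -1897.5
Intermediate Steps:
H(T) = 1/(2*T)
(W(-3, 0)*33)*(H(-3) - 19) = (sqrt((-3)**2 + 0**2)*33)*((1/2)/(-3) - 19) = (sqrt(9 + 0)*33)*((1/2)*(-1/3) - 19) = (sqrt(9)*33)*(-1/6 - 19) = (3*33)*(-115/6) = 99*(-115/6) = -3795/2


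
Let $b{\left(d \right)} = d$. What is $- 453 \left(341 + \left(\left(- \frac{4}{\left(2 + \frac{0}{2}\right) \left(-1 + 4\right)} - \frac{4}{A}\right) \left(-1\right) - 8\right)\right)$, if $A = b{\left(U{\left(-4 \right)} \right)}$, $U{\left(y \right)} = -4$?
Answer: $-150698$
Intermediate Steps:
$A = -4$
$- 453 \left(341 + \left(\left(- \frac{4}{\left(2 + \frac{0}{2}\right) \left(-1 + 4\right)} - \frac{4}{A}\right) \left(-1\right) - 8\right)\right) = - 453 \left(341 - \left(8 - \left(- \frac{4}{\left(2 + \frac{0}{2}\right) \left(-1 + 4\right)} - \frac{4}{-4}\right) \left(-1\right)\right)\right) = - 453 \left(341 - \left(8 - \left(- \frac{4}{\left(2 + 0 \cdot \frac{1}{2}\right) 3} - -1\right) \left(-1\right)\right)\right) = - 453 \left(341 - \left(8 - \left(- \frac{4}{\left(2 + 0\right) 3} + 1\right) \left(-1\right)\right)\right) = - 453 \left(341 - \left(8 - \left(- \frac{4}{2 \cdot 3} + 1\right) \left(-1\right)\right)\right) = - 453 \left(341 - \left(8 - \left(- \frac{4}{6} + 1\right) \left(-1\right)\right)\right) = - 453 \left(341 - \left(8 - \left(\left(-4\right) \frac{1}{6} + 1\right) \left(-1\right)\right)\right) = - 453 \left(341 - \left(8 - \left(- \frac{2}{3} + 1\right) \left(-1\right)\right)\right) = - 453 \left(341 + \left(\frac{1}{3} \left(-1\right) - 8\right)\right) = - 453 \left(341 - \frac{25}{3}\right) = \left(-453\right) \frac{998}{3} = -150698$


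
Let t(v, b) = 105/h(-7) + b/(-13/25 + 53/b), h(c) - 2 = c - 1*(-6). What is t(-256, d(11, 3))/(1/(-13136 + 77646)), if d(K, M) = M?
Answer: 4362650025/643 ≈ 6.7848e+6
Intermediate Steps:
h(c) = 8 + c (h(c) = 2 + (c - 1*(-6)) = 2 + (c + 6) = 2 + (6 + c) = 8 + c)
t(v, b) = 105 + b/(-13/25 + 53/b) (t(v, b) = 105/(8 - 7) + b/(-13/25 + 53/b) = 105/1 + b/(-13*1/25 + 53/b) = 105*1 + b/(-13/25 + 53/b) = 105 + b/(-13/25 + 53/b))
t(-256, d(11, 3))/(1/(-13136 + 77646)) = (5*(-27825 - 5*3² + 273*3)/(-1325 + 13*3))/(1/(-13136 + 77646)) = (5*(-27825 - 5*9 + 819)/(-1325 + 39))/(1/64510) = (5*(-27825 - 45 + 819)/(-1286))/(1/64510) = (5*(-1/1286)*(-27051))*64510 = (135255/1286)*64510 = 4362650025/643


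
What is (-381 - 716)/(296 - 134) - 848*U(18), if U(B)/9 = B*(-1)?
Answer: 22253815/162 ≈ 1.3737e+5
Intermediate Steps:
U(B) = -9*B (U(B) = 9*(B*(-1)) = 9*(-B) = -9*B)
(-381 - 716)/(296 - 134) - 848*U(18) = (-381 - 716)/(296 - 134) - (-7632)*18 = -1097/162 - 848*(-162) = -1097*1/162 + 137376 = -1097/162 + 137376 = 22253815/162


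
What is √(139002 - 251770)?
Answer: 8*I*√1762 ≈ 335.81*I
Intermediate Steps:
√(139002 - 251770) = √(-112768) = 8*I*√1762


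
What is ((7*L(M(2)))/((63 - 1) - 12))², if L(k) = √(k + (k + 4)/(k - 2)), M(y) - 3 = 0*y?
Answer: 49/250 ≈ 0.19600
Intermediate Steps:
M(y) = 3 (M(y) = 3 + 0*y = 3 + 0 = 3)
L(k) = √(k + (4 + k)/(-2 + k))
((7*L(M(2)))/((63 - 1) - 12))² = ((7*√((4 + 3² - 1*3)/(-2 + 3)))/((63 - 1) - 12))² = ((7*√((4 + 9 - 3)/1))/(62 - 12))² = ((7*√(1*10))/50)² = ((7*√10)*(1/50))² = (7*√10/50)² = 49/250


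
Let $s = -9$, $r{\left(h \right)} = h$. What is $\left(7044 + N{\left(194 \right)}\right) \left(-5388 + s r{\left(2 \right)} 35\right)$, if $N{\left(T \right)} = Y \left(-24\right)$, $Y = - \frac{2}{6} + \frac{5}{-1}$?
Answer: $-43161096$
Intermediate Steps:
$Y = - \frac{16}{3}$ ($Y = \left(-2\right) \frac{1}{6} + 5 \left(-1\right) = - \frac{1}{3} - 5 = - \frac{16}{3} \approx -5.3333$)
$N{\left(T \right)} = 128$ ($N{\left(T \right)} = \left(- \frac{16}{3}\right) \left(-24\right) = 128$)
$\left(7044 + N{\left(194 \right)}\right) \left(-5388 + s r{\left(2 \right)} 35\right) = \left(7044 + 128\right) \left(-5388 + \left(-9\right) 2 \cdot 35\right) = 7172 \left(-5388 - 630\right) = 7172 \left(-6018\right) = -43161096$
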